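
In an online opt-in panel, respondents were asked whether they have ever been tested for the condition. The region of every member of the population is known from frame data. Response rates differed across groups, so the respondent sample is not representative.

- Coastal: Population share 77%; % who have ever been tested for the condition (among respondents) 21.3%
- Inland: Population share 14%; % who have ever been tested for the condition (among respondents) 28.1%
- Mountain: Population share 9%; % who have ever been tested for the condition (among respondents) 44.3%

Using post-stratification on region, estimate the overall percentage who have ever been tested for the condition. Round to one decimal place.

24.3%

Reweight to the known region distribution:
  Coastal: 0.77 × 21.3 = 16.401
  Inland: 0.14 × 28.1 = 3.934
  Mountain: 0.09 × 44.3 = 3.987
Post-stratified estimate = 24.322 → 24.3%.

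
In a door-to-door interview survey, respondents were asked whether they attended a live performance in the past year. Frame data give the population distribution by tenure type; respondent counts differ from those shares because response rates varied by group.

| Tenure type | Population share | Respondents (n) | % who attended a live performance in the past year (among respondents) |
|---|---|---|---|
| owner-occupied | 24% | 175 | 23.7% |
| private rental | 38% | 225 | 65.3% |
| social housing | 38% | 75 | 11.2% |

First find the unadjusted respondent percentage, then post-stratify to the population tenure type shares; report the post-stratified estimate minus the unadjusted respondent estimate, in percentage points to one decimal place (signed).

-6.7 percentage points

Naive respondent-only estimate (weights = respondent counts):
  (175/475)×23.7 + (225/475)×65.3 + (75/475)×11.2 = 41.4316%
Post-stratified estimate weights by population shares:
  0.24×23.7 + 0.38×65.3 + 0.38×11.2 = 34.758%
Difference = 34.758 − 41.4316 = -6.6736 pp.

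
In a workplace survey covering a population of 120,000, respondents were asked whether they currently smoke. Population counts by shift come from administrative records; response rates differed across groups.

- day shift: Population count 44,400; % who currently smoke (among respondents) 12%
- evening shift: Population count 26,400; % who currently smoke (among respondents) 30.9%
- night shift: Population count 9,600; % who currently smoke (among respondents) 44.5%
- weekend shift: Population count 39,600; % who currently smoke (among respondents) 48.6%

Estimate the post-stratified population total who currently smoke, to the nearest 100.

Apply each group's respondent rate to its population count:
  day shift: 44,400 × 12% = 5328
  evening shift: 26,400 × 30.9% = 8157.6
  night shift: 9,600 × 44.5% = 4272
  weekend shift: 39,600 × 48.6% = 19245.6
Estimated total = 37003.2 → 37,000.

37,000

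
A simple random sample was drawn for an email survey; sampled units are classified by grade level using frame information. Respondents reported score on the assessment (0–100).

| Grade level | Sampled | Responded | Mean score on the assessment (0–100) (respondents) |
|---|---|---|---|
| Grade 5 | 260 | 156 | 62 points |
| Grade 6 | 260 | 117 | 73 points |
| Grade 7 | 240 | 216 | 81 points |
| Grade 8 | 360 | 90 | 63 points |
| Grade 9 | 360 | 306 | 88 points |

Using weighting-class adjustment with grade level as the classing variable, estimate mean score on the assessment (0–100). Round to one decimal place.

73.6

Response rates by class: Grade 5 156/260 = 60%, Grade 6 117/260 = 45%, Grade 7 216/240 = 90%, Grade 8 90/360 = 25%, Grade 9 306/360 = 85%.
Inverse-response-rate weighting restores each class to its sampled count, so class totals weight by n_sampled:
  Grade 5: 260 × 62 = 16,120
  Grade 6: 260 × 73 = 18,980
  Grade 7: 240 × 81 = 19,440
  Grade 8: 360 × 63 = 22,680
  Grade 9: 360 × 88 = 31,680
Adjusted estimate = 108,900 / 1,480 = 73.5811 → 73.6.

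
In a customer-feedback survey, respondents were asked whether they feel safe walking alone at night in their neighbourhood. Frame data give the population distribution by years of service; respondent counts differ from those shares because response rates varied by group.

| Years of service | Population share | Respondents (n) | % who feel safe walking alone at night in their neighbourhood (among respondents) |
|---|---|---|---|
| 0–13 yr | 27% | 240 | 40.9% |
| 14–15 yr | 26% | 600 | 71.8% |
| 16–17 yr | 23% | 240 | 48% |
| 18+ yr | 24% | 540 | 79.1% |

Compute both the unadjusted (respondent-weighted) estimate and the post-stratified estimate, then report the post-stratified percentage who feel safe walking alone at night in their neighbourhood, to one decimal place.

59.7%

Without adjustment, the pooled respondent share is:
  (240/1620)×40.9 + (600/1620)×71.8 + (240/1620)×48 + (540/1620)×79.1 = 66.1296%
Post-stratified estimate weights by population shares:
  0.27×40.9 + 0.26×71.8 + 0.23×48 + 0.24×79.1 = 59.735%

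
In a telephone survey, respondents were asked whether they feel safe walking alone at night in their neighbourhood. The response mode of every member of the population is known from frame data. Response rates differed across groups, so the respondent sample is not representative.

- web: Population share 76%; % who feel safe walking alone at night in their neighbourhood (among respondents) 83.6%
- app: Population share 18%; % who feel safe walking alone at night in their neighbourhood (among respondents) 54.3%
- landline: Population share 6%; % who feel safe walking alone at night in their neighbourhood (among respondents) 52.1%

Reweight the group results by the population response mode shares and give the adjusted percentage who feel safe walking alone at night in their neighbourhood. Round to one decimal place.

Each cell contributes population-share × respondent value:
  web: 0.76 × 83.6 = 63.536
  app: 0.18 × 54.3 = 9.774
  landline: 0.06 × 52.1 = 3.126
Post-stratified estimate = 76.436 → 76.4%.

76.4%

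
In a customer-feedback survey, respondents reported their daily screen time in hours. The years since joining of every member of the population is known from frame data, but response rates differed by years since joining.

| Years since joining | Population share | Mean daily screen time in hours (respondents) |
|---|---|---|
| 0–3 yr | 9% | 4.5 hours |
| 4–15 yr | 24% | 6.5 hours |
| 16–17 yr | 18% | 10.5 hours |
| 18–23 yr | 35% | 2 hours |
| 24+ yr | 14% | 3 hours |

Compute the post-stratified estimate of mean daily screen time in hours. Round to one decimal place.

Weight each group's respondent value by its population share:
  0–3 yr: 0.09 × 4.5 = 0.405
  4–15 yr: 0.24 × 6.5 = 1.56
  16–17 yr: 0.18 × 10.5 = 1.89
  18–23 yr: 0.35 × 2 = 0.7
  24+ yr: 0.14 × 3 = 0.42
Post-stratified estimate = 4.975 → 5.0.

5.0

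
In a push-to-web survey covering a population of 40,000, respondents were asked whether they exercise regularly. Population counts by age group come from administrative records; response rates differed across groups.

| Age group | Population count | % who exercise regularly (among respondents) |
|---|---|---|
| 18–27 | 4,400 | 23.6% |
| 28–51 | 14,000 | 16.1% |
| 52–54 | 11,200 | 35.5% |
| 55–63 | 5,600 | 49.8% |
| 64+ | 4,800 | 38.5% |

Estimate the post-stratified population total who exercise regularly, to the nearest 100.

Each cell contributes its population count × the respondent rate:
  18–27: 4,400 × 23.6% = 1038.4
  28–51: 14,000 × 16.1% = 2254
  52–54: 11,200 × 35.5% = 3976
  55–63: 5,600 × 49.8% = 2788.8
  64+: 4,800 × 38.5% = 1848
Estimated total = 11905.2 → 11,900.

11,900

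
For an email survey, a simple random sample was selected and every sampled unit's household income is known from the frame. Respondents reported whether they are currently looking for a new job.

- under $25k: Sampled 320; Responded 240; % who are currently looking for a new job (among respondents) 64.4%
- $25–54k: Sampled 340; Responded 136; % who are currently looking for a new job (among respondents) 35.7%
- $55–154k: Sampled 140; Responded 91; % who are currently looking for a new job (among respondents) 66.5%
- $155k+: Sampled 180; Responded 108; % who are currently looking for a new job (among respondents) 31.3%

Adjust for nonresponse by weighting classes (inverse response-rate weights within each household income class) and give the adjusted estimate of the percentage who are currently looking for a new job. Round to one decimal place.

48.7%

Class response rates: under $25k 240/320 = 75%, $25–54k 136/340 = 40%, $55–154k 91/140 = 65%, $155k+ 108/180 = 60%.
Inverse-response-rate weighting restores each class to its sampled count, so class totals weight by n_sampled:
  under $25k: 320 × 64.4 = 20,608
  $25–54k: 340 × 35.7 = 12138
  $55–154k: 140 × 66.5 = 9310
  $155k+: 180 × 31.3 = 5634
Adjusted estimate = 47,690 / 980 = 48.6633 → 48.7%.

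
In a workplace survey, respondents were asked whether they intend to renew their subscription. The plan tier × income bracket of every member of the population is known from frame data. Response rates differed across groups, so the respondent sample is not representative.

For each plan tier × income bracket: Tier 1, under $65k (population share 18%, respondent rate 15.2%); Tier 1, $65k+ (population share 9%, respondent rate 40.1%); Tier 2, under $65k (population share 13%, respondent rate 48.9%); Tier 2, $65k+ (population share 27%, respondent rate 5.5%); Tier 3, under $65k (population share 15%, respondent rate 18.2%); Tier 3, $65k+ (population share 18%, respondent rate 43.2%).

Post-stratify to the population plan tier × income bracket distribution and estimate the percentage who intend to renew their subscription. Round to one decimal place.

24.7%

Each cell contributes population-share × respondent value:
  Tier 1, under $65k: 0.18 × 15.2 = 2.736
  Tier 1, $65k+: 0.09 × 40.1 = 3.609
  Tier 2, under $65k: 0.13 × 48.9 = 6.357
  Tier 2, $65k+: 0.27 × 5.5 = 1.485
  Tier 3, under $65k: 0.15 × 18.2 = 2.73
  Tier 3, $65k+: 0.18 × 43.2 = 7.776
Post-stratified estimate = 24.693 → 24.7%.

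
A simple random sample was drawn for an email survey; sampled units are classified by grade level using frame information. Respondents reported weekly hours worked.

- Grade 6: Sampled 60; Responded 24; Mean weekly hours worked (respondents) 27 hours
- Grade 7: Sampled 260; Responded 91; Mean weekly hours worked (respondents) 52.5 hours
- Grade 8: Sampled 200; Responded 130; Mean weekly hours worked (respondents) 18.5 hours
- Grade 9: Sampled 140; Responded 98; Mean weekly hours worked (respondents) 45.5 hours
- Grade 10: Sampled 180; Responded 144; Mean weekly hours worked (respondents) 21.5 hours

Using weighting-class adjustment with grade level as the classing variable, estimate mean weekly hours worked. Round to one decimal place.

Class response rates: Grade 6 24/60 = 40%, Grade 7 91/260 = 35%, Grade 8 130/200 = 65%, Grade 9 98/140 = 70%, Grade 10 144/180 = 80%.
With weight = n_sampled/n_responded per class, the weighted class total is n_sampled:
  Grade 6: 60 × 27 = 1620
  Grade 7: 260 × 52.5 = 13,650
  Grade 8: 200 × 18.5 = 3700
  Grade 9: 140 × 45.5 = 6370
  Grade 10: 180 × 21.5 = 3870
Adjusted estimate = 29,210 / 840 = 34.7738 → 34.8.

34.8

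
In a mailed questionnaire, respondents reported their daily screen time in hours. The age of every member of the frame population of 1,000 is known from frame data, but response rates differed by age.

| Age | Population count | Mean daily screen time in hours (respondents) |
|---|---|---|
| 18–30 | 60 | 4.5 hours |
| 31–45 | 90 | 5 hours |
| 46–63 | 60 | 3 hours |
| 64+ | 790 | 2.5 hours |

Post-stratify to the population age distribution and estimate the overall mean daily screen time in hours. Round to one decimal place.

2.9

Post-stratification weights by population share, not respondent share:
  18–30: (60/1,000) × 4.5 = 0.27
  31–45: (90/1,000) × 5 = 0.45
  46–63: (60/1,000) × 3 = 0.18
  64+: (790/1,000) × 2.5 = 1.975
Post-stratified estimate = 2.875 → 2.9.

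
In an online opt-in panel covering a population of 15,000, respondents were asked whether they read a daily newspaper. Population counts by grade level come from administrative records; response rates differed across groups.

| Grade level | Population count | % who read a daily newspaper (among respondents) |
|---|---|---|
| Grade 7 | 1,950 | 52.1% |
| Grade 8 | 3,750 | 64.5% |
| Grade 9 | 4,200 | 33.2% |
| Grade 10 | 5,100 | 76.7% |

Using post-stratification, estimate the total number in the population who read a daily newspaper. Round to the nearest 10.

Estimated count per cell = population count × respondent percentage:
  Grade 7: 1,950 × 52.1% = 1015.95
  Grade 8: 3,750 × 64.5% = 2418.75
  Grade 9: 4,200 × 33.2% = 1394.4
  Grade 10: 5,100 × 76.7% = 3911.7
Estimated total = 8740.8 → 8,740.

8,740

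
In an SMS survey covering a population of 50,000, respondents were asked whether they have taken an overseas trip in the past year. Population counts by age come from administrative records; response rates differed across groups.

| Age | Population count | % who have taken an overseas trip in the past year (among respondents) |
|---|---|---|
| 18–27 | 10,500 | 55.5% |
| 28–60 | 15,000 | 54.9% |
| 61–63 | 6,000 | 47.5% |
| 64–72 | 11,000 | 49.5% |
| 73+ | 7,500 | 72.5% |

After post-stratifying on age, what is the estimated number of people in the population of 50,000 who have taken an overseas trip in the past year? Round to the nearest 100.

27,800

Estimated count per cell = population count × respondent percentage:
  18–27: 10,500 × 55.5% = 5827.5
  28–60: 15,000 × 54.9% = 8235
  61–63: 6,000 × 47.5% = 2850
  64–72: 11,000 × 49.5% = 5445
  73+: 7,500 × 72.5% = 5437.5
Estimated total = 27,795 → 27,800.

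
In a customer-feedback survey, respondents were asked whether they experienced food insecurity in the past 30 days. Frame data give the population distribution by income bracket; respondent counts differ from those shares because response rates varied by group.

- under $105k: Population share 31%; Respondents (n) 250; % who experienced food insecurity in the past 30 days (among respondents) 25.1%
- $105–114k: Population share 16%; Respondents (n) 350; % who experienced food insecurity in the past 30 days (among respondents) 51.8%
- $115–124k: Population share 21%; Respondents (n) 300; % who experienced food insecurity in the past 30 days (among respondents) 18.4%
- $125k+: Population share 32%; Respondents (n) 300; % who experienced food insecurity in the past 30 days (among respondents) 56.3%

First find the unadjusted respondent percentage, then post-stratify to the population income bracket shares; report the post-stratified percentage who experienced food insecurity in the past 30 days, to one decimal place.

37.9%

Without adjustment, the pooled respondent share is:
  (250/1200)×25.1 + (350/1200)×51.8 + (300/1200)×18.4 + (300/1200)×56.3 = 39.0125%
Reweighting by population income bracket shares:
  0.31×25.1 + 0.16×51.8 + 0.21×18.4 + 0.32×56.3 = 37.949%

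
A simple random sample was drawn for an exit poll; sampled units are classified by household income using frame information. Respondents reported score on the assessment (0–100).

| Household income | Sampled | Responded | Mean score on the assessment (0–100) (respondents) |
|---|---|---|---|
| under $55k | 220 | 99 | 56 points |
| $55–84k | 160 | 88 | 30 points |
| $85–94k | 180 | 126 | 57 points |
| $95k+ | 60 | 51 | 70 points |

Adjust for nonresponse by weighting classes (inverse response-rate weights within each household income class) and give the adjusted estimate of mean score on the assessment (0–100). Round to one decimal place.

Response rates by class: under $55k 99/220 = 45%, $55–84k 88/160 = 55%, $85–94k 126/180 = 70%, $95k+ 51/60 = 85%.
Inverse-response-rate weighting restores each class to its sampled count, so class totals weight by n_sampled:
  under $55k: 220 × 56 = 12,320
  $55–84k: 160 × 30 = 4800
  $85–94k: 180 × 57 = 10,260
  $95k+: 60 × 70 = 4200
Adjusted estimate = 31,580 / 620 = 50.9355 → 50.9.

50.9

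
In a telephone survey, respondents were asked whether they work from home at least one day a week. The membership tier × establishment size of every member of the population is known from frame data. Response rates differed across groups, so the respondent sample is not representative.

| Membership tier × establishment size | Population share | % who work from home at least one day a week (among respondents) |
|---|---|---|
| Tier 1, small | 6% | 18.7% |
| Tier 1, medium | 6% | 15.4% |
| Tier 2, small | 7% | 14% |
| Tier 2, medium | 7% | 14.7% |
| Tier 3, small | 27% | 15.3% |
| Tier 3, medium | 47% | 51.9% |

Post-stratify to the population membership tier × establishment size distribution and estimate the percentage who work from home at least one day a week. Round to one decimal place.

Weight each group's respondent value by its population share:
  Tier 1, small: 0.06 × 18.7 = 1.122
  Tier 1, medium: 0.06 × 15.4 = 0.924
  Tier 2, small: 0.07 × 14 = 0.98
  Tier 2, medium: 0.07 × 14.7 = 1.029
  Tier 3, small: 0.27 × 15.3 = 4.131
  Tier 3, medium: 0.47 × 51.9 = 24.393
Post-stratified estimate = 32.579 → 32.6%.

32.6%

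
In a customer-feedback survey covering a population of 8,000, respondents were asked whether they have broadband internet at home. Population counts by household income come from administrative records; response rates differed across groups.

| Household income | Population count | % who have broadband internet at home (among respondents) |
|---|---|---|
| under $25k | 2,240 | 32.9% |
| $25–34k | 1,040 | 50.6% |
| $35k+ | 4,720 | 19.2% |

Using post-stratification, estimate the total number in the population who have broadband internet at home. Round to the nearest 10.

2,170

Estimated count per cell = population count × respondent percentage:
  under $25k: 2,240 × 32.9% = 736.96
  $25–34k: 1,040 × 50.6% = 526.24
  $35k+: 4,720 × 19.2% = 906.24
Estimated total = 2169.44 → 2,170.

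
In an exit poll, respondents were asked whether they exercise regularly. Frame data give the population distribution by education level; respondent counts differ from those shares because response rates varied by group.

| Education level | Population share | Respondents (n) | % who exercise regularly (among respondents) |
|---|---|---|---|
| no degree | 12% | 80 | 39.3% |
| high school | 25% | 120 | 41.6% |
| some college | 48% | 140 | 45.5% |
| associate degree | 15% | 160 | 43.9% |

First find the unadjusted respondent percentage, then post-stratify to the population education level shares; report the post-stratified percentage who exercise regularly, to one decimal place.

43.5%

Naive respondent-only estimate (weights = respondent counts):
  (80/500)×39.3 + (120/500)×41.6 + (140/500)×45.5 + (160/500)×43.9 = 43.06%
Post-stratifying to population shares instead:
  0.12×39.3 + 0.25×41.6 + 0.48×45.5 + 0.15×43.9 = 43.541%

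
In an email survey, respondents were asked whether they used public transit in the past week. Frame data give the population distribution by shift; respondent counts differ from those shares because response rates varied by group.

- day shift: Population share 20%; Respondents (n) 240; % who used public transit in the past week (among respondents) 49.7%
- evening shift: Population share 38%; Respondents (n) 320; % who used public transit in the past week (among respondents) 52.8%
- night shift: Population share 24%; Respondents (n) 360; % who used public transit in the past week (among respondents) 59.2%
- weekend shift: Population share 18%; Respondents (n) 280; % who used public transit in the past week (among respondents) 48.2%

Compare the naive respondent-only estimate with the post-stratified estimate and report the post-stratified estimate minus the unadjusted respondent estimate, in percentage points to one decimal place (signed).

-0.1 percentage points

Without adjustment, the pooled respondent share is:
  (240/1200)×49.7 + (320/1200)×52.8 + (360/1200)×59.2 + (280/1200)×48.2 = 53.0267%
Post-stratified estimate weights by population shares:
  0.2×49.7 + 0.38×52.8 + 0.24×59.2 + 0.18×48.2 = 52.888%
Difference = 52.888 − 53.0267 = -0.1387 pp.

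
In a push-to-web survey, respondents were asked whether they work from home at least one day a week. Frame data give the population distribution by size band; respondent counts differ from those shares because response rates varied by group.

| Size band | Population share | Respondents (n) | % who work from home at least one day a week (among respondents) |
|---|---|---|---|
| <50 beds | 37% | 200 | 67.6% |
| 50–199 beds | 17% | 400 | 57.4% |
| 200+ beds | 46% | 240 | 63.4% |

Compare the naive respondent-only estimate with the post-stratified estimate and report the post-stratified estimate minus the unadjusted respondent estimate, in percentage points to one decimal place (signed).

Unadjusted (pooled respondent) estimate weights by respondent counts:
  (200/840)×67.6 + (400/840)×57.4 + (240/840)×63.4 = 61.5429%
Reweighting by population size band shares:
  0.37×67.6 + 0.17×57.4 + 0.46×63.4 = 63.934%
Difference = 63.934 − 61.5429 = 2.3911 pp.

+2.4 percentage points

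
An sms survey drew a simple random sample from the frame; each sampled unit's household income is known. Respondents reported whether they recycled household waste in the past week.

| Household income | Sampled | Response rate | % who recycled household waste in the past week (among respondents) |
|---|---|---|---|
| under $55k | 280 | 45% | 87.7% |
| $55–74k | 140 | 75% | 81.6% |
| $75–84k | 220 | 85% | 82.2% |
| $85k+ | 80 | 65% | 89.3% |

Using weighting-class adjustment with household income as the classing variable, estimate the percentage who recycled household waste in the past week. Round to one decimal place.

With weight = n_sampled/n_responded per class, the weighted class total is n_sampled:
  under $55k: 280 × 87.7 = 24,556
  $55–74k: 140 × 81.6 = 11,424
  $75–84k: 220 × 82.2 = 18,084
  $85k+: 80 × 89.3 = 7144
Adjusted estimate = 61,208 / 720 = 85.0111 → 85.0%.

85.0%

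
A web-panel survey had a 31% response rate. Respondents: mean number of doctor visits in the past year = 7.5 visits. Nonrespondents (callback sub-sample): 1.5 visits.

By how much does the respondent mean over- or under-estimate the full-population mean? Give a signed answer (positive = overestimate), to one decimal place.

+4.1

Nonresponse fraction = 1 − 0.31 = 0.69.
Bias = (nonresponse fraction) × (respondent mean − nonrespondent mean)
     = 0.69 × (7.5 − 1.5) = 0.69 × 6 = 4.14.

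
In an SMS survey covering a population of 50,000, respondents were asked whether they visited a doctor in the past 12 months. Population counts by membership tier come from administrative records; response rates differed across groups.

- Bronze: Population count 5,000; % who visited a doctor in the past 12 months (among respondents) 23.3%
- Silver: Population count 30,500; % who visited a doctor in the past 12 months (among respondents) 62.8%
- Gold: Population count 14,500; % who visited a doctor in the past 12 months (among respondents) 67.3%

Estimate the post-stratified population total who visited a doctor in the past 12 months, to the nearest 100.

Each cell contributes its population count × the respondent rate:
  Bronze: 5,000 × 23.3% = 1165
  Silver: 30,500 × 62.8% = 19,154
  Gold: 14,500 × 67.3% = 9758.5
Estimated total = 30077.5 → 30,100.

30,100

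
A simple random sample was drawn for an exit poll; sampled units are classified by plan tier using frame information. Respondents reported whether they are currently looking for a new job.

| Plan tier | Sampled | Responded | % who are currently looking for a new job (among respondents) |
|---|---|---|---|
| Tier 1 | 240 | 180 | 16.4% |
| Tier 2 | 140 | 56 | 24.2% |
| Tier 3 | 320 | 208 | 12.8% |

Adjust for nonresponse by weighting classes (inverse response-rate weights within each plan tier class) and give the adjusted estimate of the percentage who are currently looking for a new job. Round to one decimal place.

16.3%

Class response rates: Tier 1 180/240 = 75%, Tier 2 56/140 = 40%, Tier 3 208/320 = 65%.
With weight = n_sampled/n_responded per class, the weighted class total is n_sampled:
  Tier 1: 240 × 16.4 = 3936
  Tier 2: 140 × 24.2 = 3388
  Tier 3: 320 × 12.8 = 4096
Adjusted estimate = 11,420 / 700 = 16.3143 → 16.3%.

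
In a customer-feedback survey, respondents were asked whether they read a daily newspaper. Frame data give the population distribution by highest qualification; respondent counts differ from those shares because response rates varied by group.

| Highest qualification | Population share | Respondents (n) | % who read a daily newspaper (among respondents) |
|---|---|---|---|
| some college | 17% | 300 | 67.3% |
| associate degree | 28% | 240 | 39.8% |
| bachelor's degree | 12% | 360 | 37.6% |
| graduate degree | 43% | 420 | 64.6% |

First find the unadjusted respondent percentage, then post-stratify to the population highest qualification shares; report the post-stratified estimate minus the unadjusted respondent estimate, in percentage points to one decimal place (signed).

+1.5 percentage points

Unadjusted (pooled respondent) estimate weights by respondent counts:
  (300/1320)×67.3 + (240/1320)×39.8 + (360/1320)×37.6 + (420/1320)×64.6 = 53.3409%
Reweighting by population highest qualification shares:
  0.17×67.3 + 0.28×39.8 + 0.12×37.6 + 0.43×64.6 = 54.875%
Difference = 54.875 − 53.3409 = 1.5341 pp.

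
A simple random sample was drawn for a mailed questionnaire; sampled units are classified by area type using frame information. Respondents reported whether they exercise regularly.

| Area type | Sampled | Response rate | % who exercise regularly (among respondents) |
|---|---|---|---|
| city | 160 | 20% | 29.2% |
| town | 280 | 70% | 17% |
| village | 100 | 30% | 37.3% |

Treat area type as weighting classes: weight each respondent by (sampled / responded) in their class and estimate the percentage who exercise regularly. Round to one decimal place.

With weight = n_sampled/n_responded per class, the weighted class total is n_sampled:
  city: 160 × 29.2 = 4672
  town: 280 × 17 = 4760
  village: 100 × 37.3 = 3730
Adjusted estimate = 13,162 / 540 = 24.3741 → 24.4%.

24.4%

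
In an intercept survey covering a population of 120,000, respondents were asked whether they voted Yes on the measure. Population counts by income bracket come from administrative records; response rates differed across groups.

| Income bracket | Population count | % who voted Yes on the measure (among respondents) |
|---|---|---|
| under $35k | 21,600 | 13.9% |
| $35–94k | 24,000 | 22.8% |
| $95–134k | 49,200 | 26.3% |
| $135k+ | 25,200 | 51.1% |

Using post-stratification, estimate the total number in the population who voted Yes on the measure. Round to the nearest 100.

Each cell contributes its population count × the respondent rate:
  under $35k: 21,600 × 13.9% = 3002.4
  $35–94k: 24,000 × 22.8% = 5472
  $95–134k: 49,200 × 26.3% = 12939.6
  $135k+: 25,200 × 51.1% = 12877.2
Estimated total = 34291.2 → 34,300.

34,300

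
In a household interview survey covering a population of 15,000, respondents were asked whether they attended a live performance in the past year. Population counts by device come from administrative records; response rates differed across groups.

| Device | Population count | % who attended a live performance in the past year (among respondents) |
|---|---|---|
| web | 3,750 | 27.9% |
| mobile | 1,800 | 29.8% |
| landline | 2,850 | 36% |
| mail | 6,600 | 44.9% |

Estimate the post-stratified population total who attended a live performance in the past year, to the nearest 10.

Apply each group's respondent rate to its population count:
  web: 3,750 × 27.9% = 1046.25
  mobile: 1,800 × 29.8% = 536.4
  landline: 2,850 × 36% = 1026
  mail: 6,600 × 44.9% = 2963.4
Estimated total = 5572.05 → 5,570.

5,570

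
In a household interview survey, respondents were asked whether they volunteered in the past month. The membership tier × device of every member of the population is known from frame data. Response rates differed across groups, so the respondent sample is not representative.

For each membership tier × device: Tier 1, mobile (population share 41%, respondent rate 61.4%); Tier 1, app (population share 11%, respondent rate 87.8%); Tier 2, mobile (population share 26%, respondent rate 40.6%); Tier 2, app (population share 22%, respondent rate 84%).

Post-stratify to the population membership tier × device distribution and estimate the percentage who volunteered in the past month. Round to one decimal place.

Each cell contributes population-share × respondent value:
  Tier 1, mobile: 0.41 × 61.4 = 25.174
  Tier 1, app: 0.11 × 87.8 = 9.658
  Tier 2, mobile: 0.26 × 40.6 = 10.556
  Tier 2, app: 0.22 × 84 = 18.48
Post-stratified estimate = 63.868 → 63.9%.

63.9%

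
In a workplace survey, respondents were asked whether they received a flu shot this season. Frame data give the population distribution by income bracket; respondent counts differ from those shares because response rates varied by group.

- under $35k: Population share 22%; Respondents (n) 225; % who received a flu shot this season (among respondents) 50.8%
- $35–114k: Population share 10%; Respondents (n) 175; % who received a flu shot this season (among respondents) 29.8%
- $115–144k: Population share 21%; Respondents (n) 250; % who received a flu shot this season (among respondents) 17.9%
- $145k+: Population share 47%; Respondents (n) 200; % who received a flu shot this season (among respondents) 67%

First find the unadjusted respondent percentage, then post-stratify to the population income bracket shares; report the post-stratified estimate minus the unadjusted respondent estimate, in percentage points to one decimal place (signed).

+8.8 percentage points

Unadjusted (pooled respondent) estimate weights by respondent counts:
  (225/850)×50.8 + (175/850)×29.8 + (250/850)×17.9 + (200/850)×67 = 40.6118%
Post-stratifying to population shares instead:
  0.22×50.8 + 0.1×29.8 + 0.21×17.9 + 0.47×67 = 49.405%
Difference = 49.405 − 40.6118 = 8.7932 pp.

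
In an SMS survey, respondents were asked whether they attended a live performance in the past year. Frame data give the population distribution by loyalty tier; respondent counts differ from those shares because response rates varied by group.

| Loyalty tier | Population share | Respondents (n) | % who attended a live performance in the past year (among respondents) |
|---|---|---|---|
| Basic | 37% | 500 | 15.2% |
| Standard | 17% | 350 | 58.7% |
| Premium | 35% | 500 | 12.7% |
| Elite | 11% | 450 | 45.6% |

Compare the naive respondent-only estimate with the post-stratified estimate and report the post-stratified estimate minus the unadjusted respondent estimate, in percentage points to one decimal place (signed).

-5.5 percentage points

Unadjusted (pooled respondent) estimate weights by respondent counts:
  (500/1800)×15.2 + (350/1800)×58.7 + (500/1800)×12.7 + (450/1800)×45.6 = 30.5639%
Post-stratifying to population shares instead:
  0.37×15.2 + 0.17×58.7 + 0.35×12.7 + 0.11×45.6 = 25.064%
Difference = 25.064 − 30.5639 = -5.4999 pp.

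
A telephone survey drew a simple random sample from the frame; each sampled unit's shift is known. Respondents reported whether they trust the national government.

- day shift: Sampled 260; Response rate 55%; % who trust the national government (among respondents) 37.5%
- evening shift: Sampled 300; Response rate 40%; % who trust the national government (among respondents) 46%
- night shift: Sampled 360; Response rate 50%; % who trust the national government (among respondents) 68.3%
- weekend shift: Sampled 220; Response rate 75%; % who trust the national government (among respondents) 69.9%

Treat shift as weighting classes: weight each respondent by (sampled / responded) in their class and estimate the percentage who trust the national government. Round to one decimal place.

55.7%

Weighting each respondent by the inverse class response rate inflates each class back to its sampled size, so the class weight is n_sampled:
  day shift: 260 × 37.5 = 9750
  evening shift: 300 × 46 = 13,800
  night shift: 360 × 68.3 = 24,588
  weekend shift: 220 × 69.9 = 15378
Adjusted estimate = 63,516 / 1,140 = 55.7158 → 55.7%.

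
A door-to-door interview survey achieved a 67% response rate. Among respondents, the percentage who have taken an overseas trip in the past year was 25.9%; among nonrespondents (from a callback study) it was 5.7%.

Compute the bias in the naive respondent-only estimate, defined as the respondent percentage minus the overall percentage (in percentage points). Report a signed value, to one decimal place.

Nonresponse fraction = 1 − 0.67 = 0.33.
Bias = (nonresponse fraction) × (respondent percentage − nonrespondent percentage)
     = 0.33 × (25.9 − 5.7) = 0.33 × 20.2 = 6.666.

+6.7 percentage points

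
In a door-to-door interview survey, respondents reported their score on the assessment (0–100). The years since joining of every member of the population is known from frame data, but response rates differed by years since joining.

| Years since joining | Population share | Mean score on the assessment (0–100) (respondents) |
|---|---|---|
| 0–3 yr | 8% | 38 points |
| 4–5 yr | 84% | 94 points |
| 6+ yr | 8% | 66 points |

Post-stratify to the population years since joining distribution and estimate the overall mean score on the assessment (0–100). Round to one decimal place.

87.3

Each cell contributes population-share × respondent value:
  0–3 yr: 0.08 × 38 = 3.04
  4–5 yr: 0.84 × 94 = 78.96
  6+ yr: 0.08 × 66 = 5.28
Post-stratified estimate = 87.28 → 87.3.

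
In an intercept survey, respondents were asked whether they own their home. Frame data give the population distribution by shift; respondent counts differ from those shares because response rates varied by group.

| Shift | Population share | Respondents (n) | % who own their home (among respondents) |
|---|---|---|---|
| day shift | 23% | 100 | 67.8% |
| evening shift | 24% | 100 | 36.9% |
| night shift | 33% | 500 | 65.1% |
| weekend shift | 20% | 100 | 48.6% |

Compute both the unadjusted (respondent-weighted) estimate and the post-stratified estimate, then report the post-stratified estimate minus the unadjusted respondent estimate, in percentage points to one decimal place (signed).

-4.2 percentage points

Without adjustment, the pooled respondent share is:
  (100/800)×67.8 + (100/800)×36.9 + (500/800)×65.1 + (100/800)×48.6 = 59.85%
Post-stratified estimate weights by population shares:
  0.23×67.8 + 0.24×36.9 + 0.33×65.1 + 0.2×48.6 = 55.653%
Difference = 55.653 − 59.85 = -4.197 pp.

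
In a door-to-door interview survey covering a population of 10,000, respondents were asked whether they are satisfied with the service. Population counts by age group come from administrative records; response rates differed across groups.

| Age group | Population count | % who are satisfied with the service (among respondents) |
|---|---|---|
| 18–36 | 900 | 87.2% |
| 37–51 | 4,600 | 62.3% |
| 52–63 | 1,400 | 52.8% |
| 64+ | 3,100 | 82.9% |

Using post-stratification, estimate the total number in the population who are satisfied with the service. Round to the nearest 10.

Estimated count per cell = population count × respondent percentage:
  18–36: 900 × 87.2% = 784.8
  37–51: 4,600 × 62.3% = 2865.8
  52–63: 1,400 × 52.8% = 739.2
  64+: 3,100 × 82.9% = 2569.9
Estimated total = 6959.7 → 6,960.

6,960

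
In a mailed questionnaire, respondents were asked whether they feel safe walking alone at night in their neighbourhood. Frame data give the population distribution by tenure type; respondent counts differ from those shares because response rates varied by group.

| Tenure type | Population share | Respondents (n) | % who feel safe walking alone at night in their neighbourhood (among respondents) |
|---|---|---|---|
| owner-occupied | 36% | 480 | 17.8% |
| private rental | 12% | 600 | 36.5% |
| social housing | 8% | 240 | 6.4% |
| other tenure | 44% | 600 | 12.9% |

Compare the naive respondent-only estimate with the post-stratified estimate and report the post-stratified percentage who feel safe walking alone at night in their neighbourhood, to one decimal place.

Without adjustment, the pooled respondent share is:
  (480/1920)×17.8 + (600/1920)×36.5 + (240/1920)×6.4 + (600/1920)×12.9 = 20.6875%
Reweighting by population tenure type shares:
  0.36×17.8 + 0.12×36.5 + 0.08×6.4 + 0.44×12.9 = 16.976%

17.0%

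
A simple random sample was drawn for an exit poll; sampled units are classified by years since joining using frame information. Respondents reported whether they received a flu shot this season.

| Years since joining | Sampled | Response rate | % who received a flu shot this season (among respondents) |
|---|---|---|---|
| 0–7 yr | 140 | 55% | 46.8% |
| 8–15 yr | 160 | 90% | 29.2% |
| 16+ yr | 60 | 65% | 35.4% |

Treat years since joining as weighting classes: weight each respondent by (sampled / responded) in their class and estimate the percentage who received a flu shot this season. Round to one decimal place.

With weight = n_sampled/n_responded per class, the weighted class total is n_sampled:
  0–7 yr: 140 × 46.8 = 6552
  8–15 yr: 160 × 29.2 = 4672
  16+ yr: 60 × 35.4 = 2124
Adjusted estimate = 13,348 / 360 = 37.0778 → 37.1%.

37.1%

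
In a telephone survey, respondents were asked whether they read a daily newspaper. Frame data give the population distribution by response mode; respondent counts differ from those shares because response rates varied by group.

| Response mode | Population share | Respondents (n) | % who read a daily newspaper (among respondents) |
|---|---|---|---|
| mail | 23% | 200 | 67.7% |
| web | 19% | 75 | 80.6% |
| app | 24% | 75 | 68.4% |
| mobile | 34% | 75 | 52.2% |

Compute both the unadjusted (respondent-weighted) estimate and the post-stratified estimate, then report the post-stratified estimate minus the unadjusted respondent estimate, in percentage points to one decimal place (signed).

Naive respondent-only estimate (weights = respondent counts):
  (200/425)×67.7 + (75/425)×80.6 + (75/425)×68.4 + (75/425)×52.2 = 67.3647%
Reweighting by population response mode shares:
  0.23×67.7 + 0.19×80.6 + 0.24×68.4 + 0.34×52.2 = 65.049%
Difference = 65.049 − 67.3647 = -2.3157 pp.

-2.3 percentage points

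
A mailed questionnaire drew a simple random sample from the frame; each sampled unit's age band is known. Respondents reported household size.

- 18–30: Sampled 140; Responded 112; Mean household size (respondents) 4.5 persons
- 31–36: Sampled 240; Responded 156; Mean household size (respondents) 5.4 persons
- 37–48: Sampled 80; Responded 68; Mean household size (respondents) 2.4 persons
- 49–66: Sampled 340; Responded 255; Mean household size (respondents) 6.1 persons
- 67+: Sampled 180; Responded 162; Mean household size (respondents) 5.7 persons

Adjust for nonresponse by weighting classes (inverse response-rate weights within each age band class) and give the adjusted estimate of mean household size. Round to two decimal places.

5.32

Class response rates: 18–30 112/140 = 80%, 31–36 156/240 = 65%, 37–48 68/80 = 85%, 49–66 255/340 = 75%, 67+ 162/180 = 90%.
Inverse-response-rate weighting restores each class to its sampled count, so class totals weight by n_sampled:
  18–30: 140 × 4.5 = 630
  31–36: 240 × 5.4 = 1296
  37–48: 80 × 2.4 = 192
  49–66: 340 × 6.1 = 2074
  67+: 180 × 5.7 = 1026
Adjusted estimate = 5218 / 980 = 5.32449 → 5.32.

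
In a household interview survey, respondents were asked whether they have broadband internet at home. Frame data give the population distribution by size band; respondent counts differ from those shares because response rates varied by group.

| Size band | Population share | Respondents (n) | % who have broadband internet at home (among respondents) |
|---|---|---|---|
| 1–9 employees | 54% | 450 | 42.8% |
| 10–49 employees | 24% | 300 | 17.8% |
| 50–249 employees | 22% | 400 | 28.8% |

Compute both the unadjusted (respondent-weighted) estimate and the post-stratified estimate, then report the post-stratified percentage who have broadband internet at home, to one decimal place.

Naive respondent-only estimate (weights = respondent counts):
  (450/1150)×42.8 + (300/1150)×17.8 + (400/1150)×28.8 = 31.4087%
Reweighting by population size band shares:
  0.54×42.8 + 0.24×17.8 + 0.22×28.8 = 33.72%

33.7%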